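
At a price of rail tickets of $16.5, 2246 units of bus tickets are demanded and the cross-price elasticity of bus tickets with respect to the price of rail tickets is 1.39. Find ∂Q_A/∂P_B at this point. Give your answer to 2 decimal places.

189.21

ε = (∂Q_A/∂P_B)·(P_B/Q_A) ⇒ ∂Q_A/∂P_B = ε·Q_A/P_B = 1.39 × 2246/16.5 ≈ 189.21.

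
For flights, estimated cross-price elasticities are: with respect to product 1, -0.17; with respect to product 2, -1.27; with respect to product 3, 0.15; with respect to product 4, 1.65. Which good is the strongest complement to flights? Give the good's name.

product 2

Complements have ε < 0. The most negative value is -1.27 (product 2).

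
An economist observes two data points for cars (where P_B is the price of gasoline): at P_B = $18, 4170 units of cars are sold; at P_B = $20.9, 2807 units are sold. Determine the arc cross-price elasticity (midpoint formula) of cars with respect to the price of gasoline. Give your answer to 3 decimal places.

-2.620

ΔQ_A = 2807 − 4170 = -1363; ΔP_B = 20.9 − 18 = 2.9.
Midpoints: Q̄_A = 3488.5, P̄_B = 19.45.
ε = (ΔQ_A/Q̄_A)/(ΔP_B/P̄_B) = (-1363/3488.5)/(2.9/19.45) ≈ -2.620.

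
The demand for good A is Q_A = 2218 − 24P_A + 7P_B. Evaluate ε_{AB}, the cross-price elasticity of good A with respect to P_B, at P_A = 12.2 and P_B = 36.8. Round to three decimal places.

At P_A = 12.2 and P_B = 36.8: Q_A = 2182.8.
∂Q_A/∂P_B = 7.
ε = (∂Q_A/∂P_B)(P_B/Q_A) = 7 × (36.8/2182.8) ≈ 0.118.

0.118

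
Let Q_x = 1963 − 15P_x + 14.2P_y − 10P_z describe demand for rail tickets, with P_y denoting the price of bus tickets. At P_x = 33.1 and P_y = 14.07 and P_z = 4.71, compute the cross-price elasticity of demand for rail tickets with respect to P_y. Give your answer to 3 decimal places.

0.123

At P_x = 33.1 and P_y = 14.07 and P_z = 4.71: Q_x = 1619.194.
∂Q_x/∂P_y = 14.2.
ε = (∂Q_x/∂P_y)(P_y/Q_x) = 14.2 × (14.07/1619.194) ≈ 0.123.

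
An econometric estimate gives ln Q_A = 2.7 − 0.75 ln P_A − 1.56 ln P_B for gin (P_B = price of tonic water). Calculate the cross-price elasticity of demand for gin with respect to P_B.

In a log-linear (constant-elasticity) demand function, the coefficient on ln P_B is the cross-price elasticity.
ε = -1.56. Negative, so gin and tonic water are complements.

-1.56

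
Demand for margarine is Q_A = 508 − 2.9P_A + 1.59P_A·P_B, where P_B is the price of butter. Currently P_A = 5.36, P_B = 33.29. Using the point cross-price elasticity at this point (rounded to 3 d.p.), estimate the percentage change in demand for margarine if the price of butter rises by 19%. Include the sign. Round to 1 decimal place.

7.0%

At P_A = 5.36, P_B = 33.29: Q_A = 776.167.
∂Q_A/∂P_B = 1.59P_A = 8.5224.
ε = (∂Q_A/∂P_B)(P_B/Q_A) = 8.5224 × 33.29/776.167 ≈ 0.366.
%ΔQ_A ≈ ε × %ΔP_B = 0.366 × (19%) = 7.0%.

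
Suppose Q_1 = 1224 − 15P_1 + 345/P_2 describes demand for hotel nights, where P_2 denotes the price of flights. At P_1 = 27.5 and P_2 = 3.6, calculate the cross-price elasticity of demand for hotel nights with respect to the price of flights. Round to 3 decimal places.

At P_1 = 27.5 and P_2 = 3.6: Q_1 = 907.333.
∂Q_1/∂P_2 = −345/P_2² = -26.6204.
ε = (∂Q_1/∂P_2)(P_2/Q_1) = -26.6204 × (3.6/907.333) ≈ -0.106.

-0.106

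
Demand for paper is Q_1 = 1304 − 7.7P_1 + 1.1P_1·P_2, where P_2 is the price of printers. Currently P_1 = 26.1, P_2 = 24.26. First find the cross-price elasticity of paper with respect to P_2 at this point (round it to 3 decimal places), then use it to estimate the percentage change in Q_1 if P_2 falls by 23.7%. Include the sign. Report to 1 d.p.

-9.2%

At P_1 = 26.1, P_2 = 24.26: Q_1 = 1799.535.
∂Q_1/∂P_2 = 1.1P_1 = 28.7100.
ε = (∂Q_1/∂P_2)(P_2/Q_1) = 28.7100 × 24.26/1799.535 ≈ 0.387.
%ΔQ_1 ≈ ε × %ΔP_2 = 0.387 × (-23.7%) = -9.2%.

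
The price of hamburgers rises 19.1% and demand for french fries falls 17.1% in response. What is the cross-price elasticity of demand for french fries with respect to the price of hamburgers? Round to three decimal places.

ε = (%ΔQ of french fries) / (%ΔP of hamburgers) = (-17.1%) / (19.1%) ≈ -0.895.
Negative cross-price elasticity: complements.

-0.895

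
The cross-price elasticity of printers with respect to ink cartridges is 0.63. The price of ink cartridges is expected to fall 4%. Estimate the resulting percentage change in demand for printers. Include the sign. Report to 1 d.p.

-2.5%

%ΔQ ≈ ε × %ΔP of ink cartridges = 0.63 × (-4%) = -2.5%.
Demand for printers falls by about 2.5%.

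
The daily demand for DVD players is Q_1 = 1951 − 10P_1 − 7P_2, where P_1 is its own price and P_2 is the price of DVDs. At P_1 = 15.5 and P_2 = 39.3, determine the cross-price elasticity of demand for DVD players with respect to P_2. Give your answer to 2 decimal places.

-0.18

At P_1 = 15.5 and P_2 = 39.3: Q_1 = 1520.9.
∂Q_1/∂P_2 = -7.
ε = (∂Q_1/∂P_2)(P_2/Q_1) = -7 × (39.3/1520.9) ≈ -0.18.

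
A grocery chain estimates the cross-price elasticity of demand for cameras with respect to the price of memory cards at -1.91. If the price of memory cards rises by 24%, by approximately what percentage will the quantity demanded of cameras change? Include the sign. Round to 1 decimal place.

-45.8%

%ΔQ ≈ ε × %ΔP of memory cards = -1.91 × (24%) = -45.8%.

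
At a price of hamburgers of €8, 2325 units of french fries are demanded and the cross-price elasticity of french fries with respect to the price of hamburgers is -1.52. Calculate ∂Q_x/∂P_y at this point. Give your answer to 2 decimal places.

-441.75

ε = (∂Q_x/∂P_y)·(P_y/Q_x) ⇒ ∂Q_x/∂P_y = ε·Q_x/P_y = -1.52 × 2325/8 ≈ -441.75.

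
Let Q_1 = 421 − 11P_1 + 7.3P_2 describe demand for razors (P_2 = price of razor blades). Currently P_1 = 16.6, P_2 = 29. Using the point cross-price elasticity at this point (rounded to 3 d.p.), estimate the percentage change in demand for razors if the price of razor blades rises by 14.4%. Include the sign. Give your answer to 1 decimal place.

6.8%

At P_1 = 16.6, P_2 = 29: Q_1 = 450.1.
∂Q_1/∂P_2 = 7.3.
ε = (∂Q_1/∂P_2)(P_2/Q_1) = 7.3000 × 29/450.1 ≈ 0.470.
%ΔQ_1 ≈ ε × %ΔP_2 = 0.470 × (14.4%) = 6.8%.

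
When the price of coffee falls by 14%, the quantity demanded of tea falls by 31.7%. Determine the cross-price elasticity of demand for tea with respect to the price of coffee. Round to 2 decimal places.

ε = (%ΔQ of tea) / (%ΔP of coffee) = (-31.7%) / (-14%) ≈ 2.26.
Positive cross-price elasticity: substitutes.

2.26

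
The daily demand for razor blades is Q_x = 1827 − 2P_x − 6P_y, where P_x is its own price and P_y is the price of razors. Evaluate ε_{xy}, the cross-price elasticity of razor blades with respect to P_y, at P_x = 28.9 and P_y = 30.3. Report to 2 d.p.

-0.11

At P_x = 28.9 and P_y = 30.3: Q_x = 1587.4.
∂Q_x/∂P_y = -6.
ε = (∂Q_x/∂P_y)(P_y/Q_x) = -6 × (30.3/1587.4) ≈ -0.11.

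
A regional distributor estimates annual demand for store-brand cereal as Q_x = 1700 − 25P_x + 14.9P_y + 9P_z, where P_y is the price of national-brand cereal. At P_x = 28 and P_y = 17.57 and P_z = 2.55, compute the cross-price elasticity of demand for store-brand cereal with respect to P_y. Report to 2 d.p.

0.20

At P_x = 28 and P_y = 17.57 and P_z = 2.55: Q_x = 1284.743.
∂Q_x/∂P_y = 14.9.
ε = (∂Q_x/∂P_y)(P_y/Q_x) = 14.9 × (17.57/1284.743) ≈ 0.20.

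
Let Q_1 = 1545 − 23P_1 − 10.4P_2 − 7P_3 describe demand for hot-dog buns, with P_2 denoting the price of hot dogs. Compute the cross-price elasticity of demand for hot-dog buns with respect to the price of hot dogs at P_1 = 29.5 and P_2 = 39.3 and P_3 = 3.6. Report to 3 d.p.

At P_1 = 29.5 and P_2 = 39.3 and P_3 = 3.6: Q_1 = 432.58.
∂Q_1/∂P_2 = -10.4.
ε = (∂Q_1/∂P_2)(P_2/Q_1) = -10.4 × (39.3/432.58) ≈ -0.945.
Since ε < 0, hot-dog buns and hot dogs are complements.

-0.945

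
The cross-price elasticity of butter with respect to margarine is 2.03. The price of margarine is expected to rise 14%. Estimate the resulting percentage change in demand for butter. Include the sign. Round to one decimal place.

28.4%

%ΔQ ≈ ε × %ΔP of margarine = 2.03 × (14%) = 28.4%.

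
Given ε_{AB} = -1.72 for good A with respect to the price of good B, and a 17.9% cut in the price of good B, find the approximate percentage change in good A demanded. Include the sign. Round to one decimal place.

%ΔQ ≈ ε × %ΔP of good B = -1.72 × (-17.9%) = 30.8%.
Demand for good A rises by about 30.8%.

30.8%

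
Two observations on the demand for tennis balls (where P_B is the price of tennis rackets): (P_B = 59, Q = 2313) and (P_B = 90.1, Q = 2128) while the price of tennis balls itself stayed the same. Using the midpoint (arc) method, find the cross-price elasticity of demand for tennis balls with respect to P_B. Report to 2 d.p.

ΔQ_A = 2128 − 2313 = -185; ΔP_B = 90.1 − 59 = 31.1.
Midpoints: Q̄_A = 2220.5, P̄_B = 74.55.
ε = (ΔQ_A/Q̄_A)/(ΔP_B/P̄_B) = (-185/2220.5)/(31.1/74.55) ≈ -0.20.
ε < 0: tennis balls and tennis rackets are complements.

-0.20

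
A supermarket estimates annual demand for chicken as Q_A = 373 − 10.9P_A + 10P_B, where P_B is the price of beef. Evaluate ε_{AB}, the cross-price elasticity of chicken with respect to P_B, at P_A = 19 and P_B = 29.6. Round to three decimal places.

0.641

At P_A = 19 and P_B = 29.6: Q_A = 461.9.
∂Q_A/∂P_B = 10.
ε = (∂Q_A/∂P_B)(P_B/Q_A) = 10 × (29.6/461.9) ≈ 0.641.
Since ε > 0, chicken and beef are substitutes.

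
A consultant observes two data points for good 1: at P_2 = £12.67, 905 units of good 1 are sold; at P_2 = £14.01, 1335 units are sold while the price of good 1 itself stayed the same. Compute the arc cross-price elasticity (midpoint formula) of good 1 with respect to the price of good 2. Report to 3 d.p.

3.822

ΔQ_1 = 1335 − 905 = 430; ΔP_2 = 14.01 − 12.67 = 1.34.
Midpoints: Q̄_1 = 1120.0, P̄_2 = 13.34.
ε = (ΔQ_1/Q̄_1)/(ΔP_2/P̄_2) = (430/1120.0)/(1.34/13.34) ≈ 3.822.
ε > 0: good 1 and good 2 are substitutes.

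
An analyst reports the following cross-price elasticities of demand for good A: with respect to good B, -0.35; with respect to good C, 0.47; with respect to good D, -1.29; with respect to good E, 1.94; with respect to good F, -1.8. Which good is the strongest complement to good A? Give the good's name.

Complements have ε < 0. The most negative value is -1.8 (good F).

good F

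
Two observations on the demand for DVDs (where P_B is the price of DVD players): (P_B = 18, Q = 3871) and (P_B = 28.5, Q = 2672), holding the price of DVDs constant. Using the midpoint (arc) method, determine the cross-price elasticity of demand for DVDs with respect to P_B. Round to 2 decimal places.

-0.81

ΔQ_A = 2672 − 3871 = -1199; ΔP_B = 28.5 − 18 = 10.5.
Midpoints: Q̄_A = 3271.5, P̄_B = 23.25.
ε = (ΔQ_A/Q̄_A)/(ΔP_B/P̄_B) = (-1199/3271.5)/(10.5/23.25) ≈ -0.81.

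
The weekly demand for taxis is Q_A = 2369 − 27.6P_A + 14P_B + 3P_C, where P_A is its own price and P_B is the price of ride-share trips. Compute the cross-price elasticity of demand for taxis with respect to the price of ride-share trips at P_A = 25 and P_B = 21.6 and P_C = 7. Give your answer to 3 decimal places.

At P_A = 25 and P_B = 21.6 and P_C = 7: Q_A = 2002.4.
∂Q_A/∂P_B = 14.
ε = (∂Q_A/∂P_B)(P_B/Q_A) = 14 × (21.6/2002.4) ≈ 0.151.
Since ε > 0, taxis and ride-share trips are substitutes.

0.151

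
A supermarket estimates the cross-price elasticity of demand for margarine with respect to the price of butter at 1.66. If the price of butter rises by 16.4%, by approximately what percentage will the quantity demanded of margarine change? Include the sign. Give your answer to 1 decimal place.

27.2%

%ΔQ ≈ ε × %ΔP of butter = 1.66 × (16.4%) = 27.2%.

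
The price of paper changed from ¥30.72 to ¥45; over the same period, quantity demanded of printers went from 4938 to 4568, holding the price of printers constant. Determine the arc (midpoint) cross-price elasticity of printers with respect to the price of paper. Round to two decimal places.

ΔQ_A = 4568 − 4938 = -370; ΔP_B = 45 − 30.72 = 14.28.
Midpoints: Q̄_A = 4753.0, P̄_B = 37.86.
ε = (ΔQ_A/Q̄_A)/(ΔP_B/P̄_B) = (-370/4753.0)/(14.28/37.86) ≈ -0.21.

-0.21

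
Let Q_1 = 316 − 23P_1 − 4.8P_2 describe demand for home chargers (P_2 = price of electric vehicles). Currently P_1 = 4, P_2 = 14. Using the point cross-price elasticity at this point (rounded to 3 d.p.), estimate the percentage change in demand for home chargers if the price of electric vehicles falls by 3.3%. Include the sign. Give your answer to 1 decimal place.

At P_1 = 4, P_2 = 14: Q_1 = 156.8.
∂Q_1/∂P_2 = -4.8.
ε = (∂Q_1/∂P_2)(P_2/Q_1) = -4.8000 × 14/156.8 ≈ -0.429.
%ΔQ_1 ≈ ε × %ΔP_2 = -0.429 × (-3.3%) = 1.4%.

1.4%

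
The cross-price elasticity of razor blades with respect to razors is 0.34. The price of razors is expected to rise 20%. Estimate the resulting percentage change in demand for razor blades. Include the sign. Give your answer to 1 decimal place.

%ΔQ ≈ ε × %ΔP of razors = 0.34 × (20%) = 6.8%.

6.8%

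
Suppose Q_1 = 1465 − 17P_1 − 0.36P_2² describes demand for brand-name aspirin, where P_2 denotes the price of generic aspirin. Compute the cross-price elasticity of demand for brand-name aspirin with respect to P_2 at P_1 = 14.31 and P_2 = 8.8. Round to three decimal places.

At P_1 = 14.31 and P_2 = 8.8: Q_1 = 1193.852.
∂Q_1/∂P_2 = -0.72P_2 = -0.72(8.8) = -6.3360.
ε = (∂Q_1/∂P_2)(P_2/Q_1) = -6.3360 × (8.8/1193.852) ≈ -0.047.

-0.047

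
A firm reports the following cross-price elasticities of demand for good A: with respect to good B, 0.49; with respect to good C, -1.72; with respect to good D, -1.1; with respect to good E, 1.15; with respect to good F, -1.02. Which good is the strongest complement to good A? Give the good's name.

Complements have ε < 0. The most negative value is -1.72 (good C).

good C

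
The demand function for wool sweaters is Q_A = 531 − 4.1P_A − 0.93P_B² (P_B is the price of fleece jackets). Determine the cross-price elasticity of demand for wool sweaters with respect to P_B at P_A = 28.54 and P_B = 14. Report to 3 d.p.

At P_A = 28.54 and P_B = 14: Q_A = 231.706.
∂Q_A/∂P_B = -1.86P_B = -1.86(14) = -26.0400.
ε = (∂Q_A/∂P_B)(P_B/Q_A) = -26.0400 × (14/231.706) ≈ -1.573.
ε < 0: complements.

-1.573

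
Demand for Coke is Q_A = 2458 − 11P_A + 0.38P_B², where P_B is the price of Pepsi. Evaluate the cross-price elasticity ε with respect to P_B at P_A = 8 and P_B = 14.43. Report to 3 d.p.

0.065

At P_A = 8 and P_B = 14.43: Q_A = 2449.125.
∂Q_A/∂P_B = 0.76P_B = 0.76(14.43) = 10.9668.
ε = (∂Q_A/∂P_B)(P_B/Q_A) = 10.9668 × (14.43/2449.125) ≈ 0.065.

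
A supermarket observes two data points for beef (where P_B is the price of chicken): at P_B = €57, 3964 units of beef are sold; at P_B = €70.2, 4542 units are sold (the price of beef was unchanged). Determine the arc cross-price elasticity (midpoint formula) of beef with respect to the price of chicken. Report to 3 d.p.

0.655

ΔQ_A = 4542 − 3964 = 578; ΔP_B = 70.2 − 57 = 13.2.
Midpoints: Q̄_A = 4253.0, P̄_B = 63.60.
ε = (ΔQ_A/Q̄_A)/(ΔP_B/P̄_B) = (578/4253.0)/(13.2/63.60) ≈ 0.655.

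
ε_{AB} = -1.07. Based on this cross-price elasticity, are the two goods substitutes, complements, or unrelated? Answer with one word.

ε = -1.07 < 0, so a higher price of good B lowers demand for good A: complements.

complements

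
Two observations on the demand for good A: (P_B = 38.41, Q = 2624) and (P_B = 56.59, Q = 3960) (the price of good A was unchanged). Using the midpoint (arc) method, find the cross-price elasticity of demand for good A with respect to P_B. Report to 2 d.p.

ΔQ_A = 3960 − 2624 = 1336; ΔP_B = 56.59 − 38.41 = 18.18.
Midpoints: Q̄_A = 3292.0, P̄_B = 47.50.
ε = (ΔQ_A/Q̄_A)/(ΔP_B/P̄_B) = (1336/3292.0)/(18.18/47.50) ≈ 1.06.

1.06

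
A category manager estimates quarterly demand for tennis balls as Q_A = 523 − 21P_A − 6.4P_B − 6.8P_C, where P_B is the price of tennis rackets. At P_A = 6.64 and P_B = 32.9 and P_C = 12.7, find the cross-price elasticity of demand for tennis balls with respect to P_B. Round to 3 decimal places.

At P_A = 6.64 and P_B = 32.9 and P_C = 12.7: Q_A = 86.64.
∂Q_A/∂P_B = -6.4.
ε = (∂Q_A/∂P_B)(P_B/Q_A) = -6.4 × (32.9/86.64) ≈ -2.430.
Since ε < 0, tennis balls and tennis rackets are complements.

-2.430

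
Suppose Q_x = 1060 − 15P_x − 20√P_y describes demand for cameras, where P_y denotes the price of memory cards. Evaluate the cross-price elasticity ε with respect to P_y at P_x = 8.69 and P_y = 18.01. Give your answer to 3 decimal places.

At P_x = 8.69 and P_y = 18.01: Q_x = 844.774.
∂Q_x/∂P_y = -20/(2√P_y) = -20/(2√18.01) = -2.3564.
ε = (∂Q_x/∂P_y)(P_y/Q_x) = -2.3564 × (18.01/844.774) ≈ -0.050.
ε < 0: complements.

-0.050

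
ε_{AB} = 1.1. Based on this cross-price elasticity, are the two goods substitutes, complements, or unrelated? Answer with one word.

ε = 1.1 > 0, so a higher price of good B raises demand for good A: substitutes.

substitutes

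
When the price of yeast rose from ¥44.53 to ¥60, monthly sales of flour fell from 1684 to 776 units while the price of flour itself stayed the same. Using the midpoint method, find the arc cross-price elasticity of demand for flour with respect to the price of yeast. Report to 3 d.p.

-2.494

ΔQ_A = 776 − 1684 = -908; ΔP_B = 60 − 44.53 = 15.47.
Midpoints: Q̄_A = 1230.0, P̄_B = 52.27.
ε = (ΔQ_A/Q̄_A)/(ΔP_B/P̄_B) = (-908/1230.0)/(15.47/52.27) ≈ -2.494.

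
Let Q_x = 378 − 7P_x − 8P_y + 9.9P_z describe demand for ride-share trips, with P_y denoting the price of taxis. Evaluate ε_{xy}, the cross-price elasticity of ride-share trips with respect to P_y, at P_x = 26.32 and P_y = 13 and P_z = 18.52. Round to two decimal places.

At P_x = 26.32 and P_y = 13 and P_z = 18.52: Q_x = 273.108.
∂Q_x/∂P_y = -8.
ε = (∂Q_x/∂P_y)(P_y/Q_x) = -8 × (13/273.108) ≈ -0.38.

-0.38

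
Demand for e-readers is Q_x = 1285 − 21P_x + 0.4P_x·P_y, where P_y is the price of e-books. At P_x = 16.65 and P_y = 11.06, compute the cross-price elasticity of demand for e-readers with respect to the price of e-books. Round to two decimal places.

0.07

At P_x = 16.65 and P_y = 11.06: Q_x = 1009.010.
∂Q_x/∂P_y = 0.4P_x = 0.4(16.65) = 6.6600.
ε = (∂Q_x/∂P_y)(P_y/Q_x) = 6.6600 × (11.06/1009.010) ≈ 0.07.
ε > 0: substitutes.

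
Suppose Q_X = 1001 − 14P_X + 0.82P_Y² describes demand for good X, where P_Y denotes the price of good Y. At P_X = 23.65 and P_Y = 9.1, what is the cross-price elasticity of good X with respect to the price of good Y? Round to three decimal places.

0.184

At P_X = 23.65 and P_Y = 9.1: Q_X = 737.804.
∂Q_X/∂P_Y = 1.64P_Y = 1.64(9.1) = 14.9240.
ε = (∂Q_X/∂P_Y)(P_Y/Q_X) = 14.9240 × (9.1/737.804) ≈ 0.184.
ε > 0: substitutes.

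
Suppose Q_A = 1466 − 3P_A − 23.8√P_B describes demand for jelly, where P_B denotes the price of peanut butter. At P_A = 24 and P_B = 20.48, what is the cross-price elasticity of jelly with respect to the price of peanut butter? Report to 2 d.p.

At P_A = 24 and P_B = 20.48: Q_A = 1286.293.
∂Q_A/∂P_B = -23.8/(2√P_B) = -23.8/(2√20.48) = -2.6296.
ε = (∂Q_A/∂P_B)(P_B/Q_A) = -2.6296 × (20.48/1286.293) ≈ -0.04.
ε < 0: complements.

-0.04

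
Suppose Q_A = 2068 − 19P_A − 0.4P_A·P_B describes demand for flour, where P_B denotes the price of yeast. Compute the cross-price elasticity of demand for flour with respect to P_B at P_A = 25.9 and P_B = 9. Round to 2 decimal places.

At P_A = 25.9 and P_B = 9: Q_A = 1482.66.
∂Q_A/∂P_B = -0.4P_A = -0.4(25.9) = -10.3600.
ε = (∂Q_A/∂P_B)(P_B/Q_A) = -10.3600 × (9/1482.66) ≈ -0.06.
ε < 0: complements.

-0.06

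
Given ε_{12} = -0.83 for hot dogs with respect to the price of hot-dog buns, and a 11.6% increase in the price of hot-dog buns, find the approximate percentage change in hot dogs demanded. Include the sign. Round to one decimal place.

%ΔQ ≈ ε × %ΔP of hot-dog buns = -0.83 × (11.6%) = -9.6%.

-9.6%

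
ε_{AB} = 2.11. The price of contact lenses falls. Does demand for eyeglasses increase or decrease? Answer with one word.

ε > 0 and the price of contact lenses falls, so the quantity of eyeglasses moves in the same direction: it decreases.

decrease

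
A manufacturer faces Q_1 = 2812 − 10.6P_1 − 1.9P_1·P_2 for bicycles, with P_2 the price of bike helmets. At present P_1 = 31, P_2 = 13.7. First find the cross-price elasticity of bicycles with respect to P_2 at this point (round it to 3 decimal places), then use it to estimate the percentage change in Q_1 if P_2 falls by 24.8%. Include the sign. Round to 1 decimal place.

At P_1 = 31, P_2 = 13.7: Q_1 = 1676.47.
∂Q_1/∂P_2 = -1.9P_1 = -58.9000.
ε = (∂Q_1/∂P_2)(P_2/Q_1) = -58.9000 × 13.7/1676.47 ≈ -0.481.
%ΔQ_1 ≈ ε × %ΔP_2 = -0.481 × (-24.8%) = 11.9%.

11.9%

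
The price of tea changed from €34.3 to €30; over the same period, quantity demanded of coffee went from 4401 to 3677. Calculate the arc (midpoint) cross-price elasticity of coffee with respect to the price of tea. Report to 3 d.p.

1.340

ΔQ_A = 3677 − 4401 = -724; ΔP_B = 30 − 34.3 = -4.3.
Midpoints: Q̄_A = 4039.0, P̄_B = 32.15.
ε = (ΔQ_A/Q̄_A)/(ΔP_B/P̄_B) = (-724/4039.0)/(-4.3/32.15) ≈ 1.340.
ε > 0: coffee and tea are substitutes.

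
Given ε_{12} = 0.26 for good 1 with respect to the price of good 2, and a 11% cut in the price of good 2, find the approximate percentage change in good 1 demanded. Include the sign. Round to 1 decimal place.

%ΔQ ≈ ε × %ΔP of good 2 = 0.26 × (-11%) = -2.9%.
Demand for good 1 falls by about 2.9%.

-2.9%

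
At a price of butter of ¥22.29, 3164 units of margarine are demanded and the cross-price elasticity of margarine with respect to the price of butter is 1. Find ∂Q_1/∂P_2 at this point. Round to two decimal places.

141.95

ε = (∂Q_1/∂P_2)·(P_2/Q_1) ⇒ ∂Q_1/∂P_2 = ε·Q_1/P_2 = 1 × 3164/22.29 ≈ 141.95.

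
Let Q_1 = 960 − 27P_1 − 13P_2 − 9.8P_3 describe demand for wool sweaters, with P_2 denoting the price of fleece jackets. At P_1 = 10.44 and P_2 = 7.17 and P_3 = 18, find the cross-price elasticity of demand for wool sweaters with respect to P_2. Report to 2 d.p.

At P_1 = 10.44 and P_2 = 7.17 and P_3 = 18: Q_1 = 408.51.
∂Q_1/∂P_2 = -13.
ε = (∂Q_1/∂P_2)(P_2/Q_1) = -13 × (7.17/408.51) ≈ -0.23.

-0.23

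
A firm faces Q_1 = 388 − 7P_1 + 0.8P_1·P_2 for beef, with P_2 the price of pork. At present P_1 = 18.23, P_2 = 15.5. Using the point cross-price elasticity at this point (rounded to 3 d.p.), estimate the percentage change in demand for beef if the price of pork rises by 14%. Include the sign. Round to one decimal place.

At P_1 = 18.23, P_2 = 15.5: Q_1 = 486.442.
∂Q_1/∂P_2 = 0.8P_1 = 14.5840.
ε = (∂Q_1/∂P_2)(P_2/Q_1) = 14.5840 × 15.5/486.442 ≈ 0.465.
%ΔQ_1 ≈ ε × %ΔP_2 = 0.465 × (14%) = 6.5%.

6.5%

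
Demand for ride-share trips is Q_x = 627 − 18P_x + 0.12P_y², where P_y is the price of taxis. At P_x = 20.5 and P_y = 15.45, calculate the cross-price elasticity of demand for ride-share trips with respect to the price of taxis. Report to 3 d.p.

0.200

At P_x = 20.5 and P_y = 15.45: Q_x = 286.644.
∂Q_x/∂P_y = 0.24P_y = 0.24(15.45) = 3.7080.
ε = (∂Q_x/∂P_y)(P_y/Q_x) = 3.7080 × (15.45/286.644) ≈ 0.200.
ε > 0: substitutes.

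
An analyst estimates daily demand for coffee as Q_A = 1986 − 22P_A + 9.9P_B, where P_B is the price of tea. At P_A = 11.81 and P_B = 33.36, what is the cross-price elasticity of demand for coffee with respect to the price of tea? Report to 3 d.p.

At P_A = 11.81 and P_B = 33.36: Q_A = 2056.444.
∂Q_A/∂P_B = 9.9.
ε = (∂Q_A/∂P_B)(P_B/Q_A) = 9.9 × (33.36/2056.444) ≈ 0.161.
Since ε > 0, coffee and tea are substitutes.

0.161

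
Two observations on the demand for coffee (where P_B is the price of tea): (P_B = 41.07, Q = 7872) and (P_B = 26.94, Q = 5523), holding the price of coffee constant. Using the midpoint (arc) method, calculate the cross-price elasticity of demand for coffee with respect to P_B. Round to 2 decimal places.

0.84

ΔQ_A = 5523 − 7872 = -2349; ΔP_B = 26.94 − 41.07 = -14.13.
Midpoints: Q̄_A = 6697.5, P̄_B = 34.01.
ε = (ΔQ_A/Q̄_A)/(ΔP_B/P̄_B) = (-2349/6697.5)/(-14.13/34.01) ≈ 0.84.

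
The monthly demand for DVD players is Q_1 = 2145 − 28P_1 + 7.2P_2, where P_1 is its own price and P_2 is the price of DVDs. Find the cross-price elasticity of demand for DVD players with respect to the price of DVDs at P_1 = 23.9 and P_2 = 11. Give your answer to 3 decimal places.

At P_1 = 23.9 and P_2 = 11: Q_1 = 1555.
∂Q_1/∂P_2 = 7.2.
ε = (∂Q_1/∂P_2)(P_2/Q_1) = 7.2 × (11/1555) ≈ 0.051.

0.051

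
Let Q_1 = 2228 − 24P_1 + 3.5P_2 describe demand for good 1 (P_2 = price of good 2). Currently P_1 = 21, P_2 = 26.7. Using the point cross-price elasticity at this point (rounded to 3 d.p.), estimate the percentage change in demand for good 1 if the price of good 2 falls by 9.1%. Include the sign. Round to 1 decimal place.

-0.5%

At P_1 = 21, P_2 = 26.7: Q_1 = 1817.45.
∂Q_1/∂P_2 = 3.5.
ε = (∂Q_1/∂P_2)(P_2/Q_1) = 3.5000 × 26.7/1817.45 ≈ 0.051.
%ΔQ_1 ≈ ε × %ΔP_2 = 0.051 × (-9.1%) = -0.5%.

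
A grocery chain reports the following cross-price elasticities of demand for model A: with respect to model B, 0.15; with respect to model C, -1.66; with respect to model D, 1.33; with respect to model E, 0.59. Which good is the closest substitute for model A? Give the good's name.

model D

Substitutes have ε > 0. Among the positive values, 1.33 (model D) is largest.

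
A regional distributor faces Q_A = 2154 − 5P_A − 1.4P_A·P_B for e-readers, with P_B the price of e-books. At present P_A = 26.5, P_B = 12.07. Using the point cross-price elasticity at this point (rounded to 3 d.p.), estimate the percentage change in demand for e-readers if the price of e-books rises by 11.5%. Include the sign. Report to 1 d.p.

At P_A = 26.5, P_B = 12.07: Q_A = 1573.703.
∂Q_A/∂P_B = -1.4P_A = -37.1000.
ε = (∂Q_A/∂P_B)(P_B/Q_A) = -37.1000 × 12.07/1573.703 ≈ -0.285.
%ΔQ_A ≈ ε × %ΔP_B = -0.285 × (11.5%) = -3.3%.

-3.3%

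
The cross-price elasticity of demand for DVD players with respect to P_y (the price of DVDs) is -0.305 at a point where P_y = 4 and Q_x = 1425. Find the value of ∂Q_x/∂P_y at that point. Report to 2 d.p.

ε = (∂Q_x/∂P_y)·(P_y/Q_x) ⇒ ∂Q_x/∂P_y = ε·Q_x/P_y = -0.305 × 1425/4 ≈ -108.66.

-108.66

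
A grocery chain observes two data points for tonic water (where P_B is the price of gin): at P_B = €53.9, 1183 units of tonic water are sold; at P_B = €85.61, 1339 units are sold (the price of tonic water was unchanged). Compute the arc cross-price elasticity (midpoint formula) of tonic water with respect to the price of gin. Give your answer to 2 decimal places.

0.27

ΔQ_A = 1339 − 1183 = 156; ΔP_B = 85.61 − 53.9 = 31.71.
Midpoints: Q̄_A = 1261.0, P̄_B = 69.75.
ε = (ΔQ_A/Q̄_A)/(ΔP_B/P̄_B) = (156/1261.0)/(31.71/69.75) ≈ 0.27.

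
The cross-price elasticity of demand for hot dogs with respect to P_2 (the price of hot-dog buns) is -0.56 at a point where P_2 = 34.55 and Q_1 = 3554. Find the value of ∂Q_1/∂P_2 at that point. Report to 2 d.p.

ε = (∂Q_1/∂P_2)·(P_2/Q_1) ⇒ ∂Q_1/∂P_2 = ε·Q_1/P_2 = -0.56 × 3554/34.55 ≈ -57.60.

-57.60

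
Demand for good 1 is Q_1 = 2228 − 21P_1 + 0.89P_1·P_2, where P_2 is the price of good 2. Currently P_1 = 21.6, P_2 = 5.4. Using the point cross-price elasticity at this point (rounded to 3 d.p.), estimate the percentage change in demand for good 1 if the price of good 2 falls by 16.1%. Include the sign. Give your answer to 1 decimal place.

At P_1 = 21.6, P_2 = 5.4: Q_1 = 1878.210.
∂Q_1/∂P_2 = 0.89P_1 = 19.2240.
ε = (∂Q_1/∂P_2)(P_2/Q_1) = 19.2240 × 5.4/1878.210 ≈ 0.055.
%ΔQ_1 ≈ ε × %ΔP_2 = 0.055 × (-16.1%) = -0.9%.

-0.9%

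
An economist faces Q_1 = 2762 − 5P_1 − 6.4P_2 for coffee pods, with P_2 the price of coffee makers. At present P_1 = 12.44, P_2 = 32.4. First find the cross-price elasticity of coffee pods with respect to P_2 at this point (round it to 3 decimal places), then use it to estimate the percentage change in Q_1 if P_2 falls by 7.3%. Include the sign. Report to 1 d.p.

At P_1 = 12.44, P_2 = 32.4: Q_1 = 2492.44.
∂Q_1/∂P_2 = -6.4.
ε = (∂Q_1/∂P_2)(P_2/Q_1) = -6.4000 × 32.4/2492.44 ≈ -0.083.
%ΔQ_1 ≈ ε × %ΔP_2 = -0.083 × (-7.3%) = 0.6%.

0.6%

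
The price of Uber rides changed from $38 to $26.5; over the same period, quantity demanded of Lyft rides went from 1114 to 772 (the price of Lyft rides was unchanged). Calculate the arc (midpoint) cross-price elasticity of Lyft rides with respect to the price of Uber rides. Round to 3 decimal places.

1.017

ΔQ_A = 772 − 1114 = -342; ΔP_B = 26.5 − 38 = -11.5.
Midpoints: Q̄_A = 943.0, P̄_B = 32.25.
ε = (ΔQ_A/Q̄_A)/(ΔP_B/P̄_B) = (-342/943.0)/(-11.5/32.25) ≈ 1.017.
ε > 0: Lyft rides and Uber rides are substitutes.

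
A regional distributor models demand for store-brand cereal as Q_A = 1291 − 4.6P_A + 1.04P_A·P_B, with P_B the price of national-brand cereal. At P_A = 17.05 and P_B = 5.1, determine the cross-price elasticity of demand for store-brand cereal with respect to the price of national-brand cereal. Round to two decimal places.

At P_A = 17.05 and P_B = 5.1: Q_A = 1303.003.
∂Q_A/∂P_B = 1.04P_A = 1.04(17.05) = 17.7320.
ε = (∂Q_A/∂P_B)(P_B/Q_A) = 17.7320 × (5.1/1303.003) ≈ 0.07.

0.07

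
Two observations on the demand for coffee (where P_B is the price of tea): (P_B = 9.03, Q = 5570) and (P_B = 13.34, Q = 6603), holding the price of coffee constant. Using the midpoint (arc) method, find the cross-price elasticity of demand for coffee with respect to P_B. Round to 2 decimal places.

ΔQ_A = 6603 − 5570 = 1033; ΔP_B = 13.34 − 9.03 = 4.31.
Midpoints: Q̄_A = 6086.5, P̄_B = 11.18.
ε = (ΔQ_A/Q̄_A)/(ΔP_B/P̄_B) = (1033/6086.5)/(4.31/11.18) ≈ 0.44.
ε > 0: coffee and tea are substitutes.

0.44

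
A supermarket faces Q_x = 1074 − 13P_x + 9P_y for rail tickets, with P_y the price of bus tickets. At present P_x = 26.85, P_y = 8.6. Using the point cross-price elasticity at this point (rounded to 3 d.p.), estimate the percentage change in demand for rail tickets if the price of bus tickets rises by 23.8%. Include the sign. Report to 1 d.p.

2.3%

At P_x = 26.85, P_y = 8.6: Q_x = 802.35.
∂Q_x/∂P_y = 9.
ε = (∂Q_x/∂P_y)(P_y/Q_x) = 9.0000 × 8.6/802.35 ≈ 0.096.
%ΔQ_x ≈ ε × %ΔP_y = 0.096 × (23.8%) = 2.3%.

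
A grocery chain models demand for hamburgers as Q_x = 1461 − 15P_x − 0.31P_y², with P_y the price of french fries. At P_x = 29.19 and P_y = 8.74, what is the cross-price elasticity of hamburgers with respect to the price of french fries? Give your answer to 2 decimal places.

-0.05

At P_x = 29.19 and P_y = 8.74: Q_x = 999.470.
∂Q_x/∂P_y = -0.62P_y = -0.62(8.74) = -5.4188.
ε = (∂Q_x/∂P_y)(P_y/Q_x) = -5.4188 × (8.74/999.470) ≈ -0.05.
ε < 0: complements.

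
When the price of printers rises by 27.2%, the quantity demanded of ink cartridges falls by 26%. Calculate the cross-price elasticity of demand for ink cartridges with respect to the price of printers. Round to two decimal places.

-0.96

ε = (%ΔQ of ink cartridges) / (%ΔP of printers) = (-26%) / (27.2%) ≈ -0.96.
Negative cross-price elasticity: complements.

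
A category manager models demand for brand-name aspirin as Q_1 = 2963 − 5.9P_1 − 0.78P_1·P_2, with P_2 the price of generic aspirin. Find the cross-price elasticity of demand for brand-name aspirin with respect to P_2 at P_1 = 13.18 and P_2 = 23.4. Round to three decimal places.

At P_1 = 13.18 and P_2 = 23.4: Q_1 = 2644.677.
∂Q_1/∂P_2 = -0.78P_1 = -0.78(13.18) = -10.2804.
ε = (∂Q_1/∂P_2)(P_2/Q_1) = -10.2804 × (23.4/2644.677) ≈ -0.091.
ε < 0: complements.

-0.091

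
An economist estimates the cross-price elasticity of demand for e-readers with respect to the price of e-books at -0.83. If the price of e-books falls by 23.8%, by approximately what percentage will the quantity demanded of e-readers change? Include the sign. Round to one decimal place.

%ΔQ ≈ ε × %ΔP of e-books = -0.83 × (-23.8%) = 19.8%.
Demand for e-readers rises by about 19.8%.

19.8%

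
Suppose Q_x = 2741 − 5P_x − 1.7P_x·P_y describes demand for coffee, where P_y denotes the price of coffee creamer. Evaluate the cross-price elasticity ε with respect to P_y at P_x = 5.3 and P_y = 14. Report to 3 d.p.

At P_x = 5.3 and P_y = 14: Q_x = 2588.36.
∂Q_x/∂P_y = -1.7P_x = -1.7(5.3) = -9.0100.
ε = (∂Q_x/∂P_y)(P_y/Q_x) = -9.0100 × (14/2588.36) ≈ -0.049.

-0.049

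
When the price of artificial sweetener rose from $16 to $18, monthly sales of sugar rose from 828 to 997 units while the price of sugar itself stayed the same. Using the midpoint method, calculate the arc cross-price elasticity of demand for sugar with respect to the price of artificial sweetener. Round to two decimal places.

ΔQ_A = 997 − 828 = 169; ΔP_B = 18 − 16 = 2.
Midpoints: Q̄_A = 912.5, P̄_B = 17.00.
ε = (ΔQ_A/Q̄_A)/(ΔP_B/P̄_B) = (169/912.5)/(2/17.00) ≈ 1.57.

1.57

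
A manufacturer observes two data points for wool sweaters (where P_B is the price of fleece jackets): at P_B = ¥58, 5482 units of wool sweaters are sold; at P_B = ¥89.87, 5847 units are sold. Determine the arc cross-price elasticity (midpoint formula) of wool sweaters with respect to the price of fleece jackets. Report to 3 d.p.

0.149

ΔQ_A = 5847 − 5482 = 365; ΔP_B = 89.87 − 58 = 31.87.
Midpoints: Q̄_A = 5664.5, P̄_B = 73.94.
ε = (ΔQ_A/Q̄_A)/(ΔP_B/P̄_B) = (365/5664.5)/(31.87/73.94) ≈ 0.149.
ε > 0: wool sweaters and fleece jackets are substitutes.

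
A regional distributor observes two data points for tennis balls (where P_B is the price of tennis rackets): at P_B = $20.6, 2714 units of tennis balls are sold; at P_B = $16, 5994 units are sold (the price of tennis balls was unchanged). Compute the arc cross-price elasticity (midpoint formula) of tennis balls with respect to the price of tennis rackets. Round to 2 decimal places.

-3.00

ΔQ_A = 5994 − 2714 = 3280; ΔP_B = 16 − 20.6 = -4.6.
Midpoints: Q̄_A = 4354.0, P̄_B = 18.30.
ε = (ΔQ_A/Q̄_A)/(ΔP_B/P̄_B) = (3280/4354.0)/(-4.6/18.30) ≈ -3.00.
ε < 0: tennis balls and tennis rackets are complements.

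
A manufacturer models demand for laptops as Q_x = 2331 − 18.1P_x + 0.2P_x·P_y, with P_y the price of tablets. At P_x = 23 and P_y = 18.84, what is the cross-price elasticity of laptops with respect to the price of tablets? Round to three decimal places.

At P_x = 23 and P_y = 18.84: Q_x = 2001.364.
∂Q_x/∂P_y = 0.2P_x = 0.2(23) = 4.6000.
ε = (∂Q_x/∂P_y)(P_y/Q_x) = 4.6000 × (18.84/2001.364) ≈ 0.043.

0.043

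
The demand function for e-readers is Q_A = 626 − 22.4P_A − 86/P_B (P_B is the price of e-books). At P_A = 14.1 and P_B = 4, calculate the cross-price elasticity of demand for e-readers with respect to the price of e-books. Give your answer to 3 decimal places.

0.074

At P_A = 14.1 and P_B = 4: Q_A = 288.66.
∂Q_A/∂P_B = 86/P_B² = 5.3750.
ε = (∂Q_A/∂P_B)(P_B/Q_A) = 5.3750 × (4/288.66) ≈ 0.074.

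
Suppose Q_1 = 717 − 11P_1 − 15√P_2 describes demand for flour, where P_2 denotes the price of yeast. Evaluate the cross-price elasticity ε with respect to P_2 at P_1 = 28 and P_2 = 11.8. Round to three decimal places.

-0.072

At P_1 = 28 and P_2 = 11.8: Q_1 = 357.473.
∂Q_1/∂P_2 = -15/(2√P_2) = -15/(2√11.8) = -2.1833.
ε = (∂Q_1/∂P_2)(P_2/Q_1) = -2.1833 × (11.8/357.473) ≈ -0.072.
ε < 0: complements.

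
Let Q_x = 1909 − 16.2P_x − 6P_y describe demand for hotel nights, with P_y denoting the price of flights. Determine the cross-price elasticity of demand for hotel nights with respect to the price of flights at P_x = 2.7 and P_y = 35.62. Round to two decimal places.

-0.13

At P_x = 2.7 and P_y = 35.62: Q_x = 1651.54.
∂Q_x/∂P_y = -6.
ε = (∂Q_x/∂P_y)(P_y/Q_x) = -6 × (35.62/1651.54) ≈ -0.13.
Since ε < 0, hotel nights and flights are complements.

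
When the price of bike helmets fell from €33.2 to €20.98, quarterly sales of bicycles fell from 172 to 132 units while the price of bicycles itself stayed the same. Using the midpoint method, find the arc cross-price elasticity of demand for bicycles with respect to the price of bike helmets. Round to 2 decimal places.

ΔQ_A = 132 − 172 = -40; ΔP_B = 20.98 − 33.2 = -12.22.
Midpoints: Q̄_A = 152.0, P̄_B = 27.09.
ε = (ΔQ_A/Q̄_A)/(ΔP_B/P̄_B) = (-40/152.0)/(-12.22/27.09) ≈ 0.58.
ε > 0: bicycles and bike helmets are substitutes.

0.58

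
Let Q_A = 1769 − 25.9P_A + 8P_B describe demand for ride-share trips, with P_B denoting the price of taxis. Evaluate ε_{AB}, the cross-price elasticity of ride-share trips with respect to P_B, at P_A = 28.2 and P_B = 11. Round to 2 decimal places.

At P_A = 28.2 and P_B = 11: Q_A = 1126.62.
∂Q_A/∂P_B = 8.
ε = (∂Q_A/∂P_B)(P_B/Q_A) = 8 × (11/1126.62) ≈ 0.08.

0.08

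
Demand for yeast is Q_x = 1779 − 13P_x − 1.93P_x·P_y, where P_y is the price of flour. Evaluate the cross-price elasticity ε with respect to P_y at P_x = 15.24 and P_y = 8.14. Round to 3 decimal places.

At P_x = 15.24 and P_y = 8.14: Q_x = 1341.457.
∂Q_x/∂P_y = -1.93P_x = -1.93(15.24) = -29.4132.
ε = (∂Q_x/∂P_y)(P_y/Q_x) = -29.4132 × (8.14/1341.457) ≈ -0.178.
ε < 0: complements.

-0.178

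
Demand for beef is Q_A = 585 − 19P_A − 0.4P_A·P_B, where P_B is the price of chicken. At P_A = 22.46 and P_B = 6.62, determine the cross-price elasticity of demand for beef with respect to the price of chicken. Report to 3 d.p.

At P_A = 22.46 and P_B = 6.62: Q_A = 98.786.
∂Q_A/∂P_B = -0.4P_A = -0.4(22.46) = -8.9840.
ε = (∂Q_A/∂P_B)(P_B/Q_A) = -8.9840 × (6.62/98.786) ≈ -0.602.

-0.602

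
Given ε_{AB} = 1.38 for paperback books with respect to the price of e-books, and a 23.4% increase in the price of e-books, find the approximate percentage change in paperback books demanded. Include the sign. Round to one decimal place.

32.3%

%ΔQ ≈ ε × %ΔP of e-books = 1.38 × (23.4%) = 32.3%.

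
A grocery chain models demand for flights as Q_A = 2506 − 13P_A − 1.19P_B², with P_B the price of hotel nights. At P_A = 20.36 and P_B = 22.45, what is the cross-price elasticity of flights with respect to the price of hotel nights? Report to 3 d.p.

At P_A = 20.36 and P_B = 22.45: Q_A = 1641.557.
∂Q_A/∂P_B = -2.38P_B = -2.38(22.45) = -53.4310.
ε = (∂Q_A/∂P_B)(P_B/Q_A) = -53.4310 × (22.45/1641.557) ≈ -0.731.

-0.731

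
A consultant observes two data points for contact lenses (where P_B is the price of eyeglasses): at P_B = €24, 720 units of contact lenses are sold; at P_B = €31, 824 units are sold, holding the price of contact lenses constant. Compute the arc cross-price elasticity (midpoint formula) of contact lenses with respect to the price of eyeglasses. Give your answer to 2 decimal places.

0.53

ΔQ_A = 824 − 720 = 104; ΔP_B = 31 − 24 = 7.
Midpoints: Q̄_A = 772.0, P̄_B = 27.50.
ε = (ΔQ_A/Q̄_A)/(ΔP_B/P̄_B) = (104/772.0)/(7/27.50) ≈ 0.53.
ε > 0: contact lenses and eyeglasses are substitutes.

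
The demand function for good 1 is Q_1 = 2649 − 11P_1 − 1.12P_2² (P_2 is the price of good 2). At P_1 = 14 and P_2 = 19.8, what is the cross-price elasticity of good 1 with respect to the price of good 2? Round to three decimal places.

At P_1 = 14 and P_2 = 19.8: Q_1 = 2055.915.
∂Q_1/∂P_2 = -2.24P_2 = -2.24(19.8) = -44.3520.
ε = (∂Q_1/∂P_2)(P_2/Q_1) = -44.3520 × (19.8/2055.915) ≈ -0.427.
ε < 0: complements.

-0.427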